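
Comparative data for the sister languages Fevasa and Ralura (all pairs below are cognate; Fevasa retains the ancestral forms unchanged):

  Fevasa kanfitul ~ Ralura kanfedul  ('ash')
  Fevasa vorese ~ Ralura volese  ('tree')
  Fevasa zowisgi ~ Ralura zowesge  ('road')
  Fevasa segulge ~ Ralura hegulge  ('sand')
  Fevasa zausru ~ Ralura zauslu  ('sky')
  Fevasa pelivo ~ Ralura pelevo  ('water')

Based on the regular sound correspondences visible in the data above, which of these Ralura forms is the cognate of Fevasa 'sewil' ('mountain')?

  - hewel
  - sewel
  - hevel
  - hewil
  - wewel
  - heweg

hewel

segulge ~ hegulge — Fevasa s corresponds to Ralura h word-initially before a front vowel.
kanfitul ~ kanfedul, zowisgi ~ zowesge — Fevasa i corresponds to Ralura e after a consonant, before a consonant other than r, m, n, p, b, f, v.
Applying these to Fevasa 'sewil':
  sewil → hewil   (s→h word-initially before a front vowel)
  hewil → hewel   (i→e after a consonant, before a consonant other than r, m, n, p, b, f, v)
So the Ralura cognate is 'hewel'.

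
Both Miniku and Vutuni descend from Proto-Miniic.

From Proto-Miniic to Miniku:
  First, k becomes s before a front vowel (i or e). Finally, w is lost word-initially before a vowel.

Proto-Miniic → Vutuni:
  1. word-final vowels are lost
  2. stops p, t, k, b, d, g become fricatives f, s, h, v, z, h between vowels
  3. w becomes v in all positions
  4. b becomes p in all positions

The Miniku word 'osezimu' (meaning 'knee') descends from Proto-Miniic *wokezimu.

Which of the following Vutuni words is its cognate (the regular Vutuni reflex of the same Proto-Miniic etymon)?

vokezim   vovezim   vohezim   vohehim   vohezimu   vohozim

vohezim

Vutuni: *wokezimu
  wokezimu → wokezim   [apocope]
  wokezim → wohezim   [intervocalic lenition]
  wohezim → vohezim   [unconditioned shift]
  vohezim (rule 4 does not apply)
  giving Vutuni vohezim.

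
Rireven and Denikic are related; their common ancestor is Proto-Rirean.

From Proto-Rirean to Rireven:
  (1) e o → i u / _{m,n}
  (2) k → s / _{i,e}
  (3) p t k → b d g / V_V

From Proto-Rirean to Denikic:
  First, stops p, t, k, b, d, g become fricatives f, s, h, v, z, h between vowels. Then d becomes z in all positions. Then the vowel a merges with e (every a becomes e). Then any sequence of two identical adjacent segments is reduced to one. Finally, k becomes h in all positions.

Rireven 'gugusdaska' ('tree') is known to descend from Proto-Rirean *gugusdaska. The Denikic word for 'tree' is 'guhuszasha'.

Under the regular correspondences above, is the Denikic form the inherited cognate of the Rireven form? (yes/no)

Derive the expected Denikic reflex of *gugusdaska:
Denikic: *gugusdaska > guhusdaska > guhuszaska > guhuszeske > guhuszeshe  (by intervocalic lenition, unconditioned shift, vowel merger, unconditioned shift)
The regular Denikic reflex would be 'guhuszeshe', but the attested form is 'guhuszasha'. The correspondence is irregular, so they are not cognates (the Denikic form has a different source).

no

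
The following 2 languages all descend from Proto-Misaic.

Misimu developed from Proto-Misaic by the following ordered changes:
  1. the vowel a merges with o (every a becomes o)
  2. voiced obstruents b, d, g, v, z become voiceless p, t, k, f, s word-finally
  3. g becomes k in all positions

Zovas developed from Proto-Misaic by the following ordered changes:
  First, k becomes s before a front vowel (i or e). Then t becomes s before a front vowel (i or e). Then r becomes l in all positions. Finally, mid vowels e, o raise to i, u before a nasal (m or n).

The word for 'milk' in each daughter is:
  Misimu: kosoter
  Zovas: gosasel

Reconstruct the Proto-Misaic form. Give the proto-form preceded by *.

*gosater

Position 7: Misimu has r, Zovas has l. Misimu preserves r here (none of its changes turn any other segment into r), so the proto-segment is *r.
Position 5: Misimu has t, Zovas has s. Taking the neighbouring segments as reconstructed: Misimu t can only go back to *t; Zovas s could go back to *t or *k or *s — the one source consistent with every daughter is *t.
Continuing position by position gives *gosater; check it forward:
Misimu: *gosater
  gosater → gosoter   [vowel merger]
  gosoter (rule 2 does not apply)
  gosoter → kosoter   [unconditioned shift]
  giving Misimu kosoter.
Zovas: start from *gosater.
  rule 1: no change — gosater
  rule 2 (palatalisation): gosater → gosaser
  rule 3 (unconditioned shift): gosaser → gosasel
  rule 4: no change — gosasel
  ⇒ Zovas gosasel
Only *gosater yields all of Misimu kosoter, Zovas gosasel.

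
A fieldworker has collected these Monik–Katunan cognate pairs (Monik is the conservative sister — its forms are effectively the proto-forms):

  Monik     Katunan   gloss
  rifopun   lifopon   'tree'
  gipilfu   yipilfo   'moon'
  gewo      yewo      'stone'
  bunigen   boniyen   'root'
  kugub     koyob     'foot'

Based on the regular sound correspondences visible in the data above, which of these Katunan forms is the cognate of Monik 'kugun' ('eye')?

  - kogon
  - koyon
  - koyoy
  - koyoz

koyon

kugub ~ koyob — Monik u corresponds to Katunan o after a consonant, before a consonant other than r, m, n, p, b, f, v.
kugub ~ koyob — Monik g corresponds to Katunan y between vowels (before a back vowel).
rifopun ~ lifopon, bunigen ~ boniyen — Monik u corresponds to Katunan o after a consonant, before a nasal.
Applying these to Monik 'kugun':
  kugun → kogun   (u→o after a consonant, before a consonant other than r, m, n, p, b, f, v)
  kogun → koyun   (g→y between vowels (before a back vowel))
  koyun → koyon   (u→o after a consonant, before a nasal)
So the Katunan cognate is 'koyon'.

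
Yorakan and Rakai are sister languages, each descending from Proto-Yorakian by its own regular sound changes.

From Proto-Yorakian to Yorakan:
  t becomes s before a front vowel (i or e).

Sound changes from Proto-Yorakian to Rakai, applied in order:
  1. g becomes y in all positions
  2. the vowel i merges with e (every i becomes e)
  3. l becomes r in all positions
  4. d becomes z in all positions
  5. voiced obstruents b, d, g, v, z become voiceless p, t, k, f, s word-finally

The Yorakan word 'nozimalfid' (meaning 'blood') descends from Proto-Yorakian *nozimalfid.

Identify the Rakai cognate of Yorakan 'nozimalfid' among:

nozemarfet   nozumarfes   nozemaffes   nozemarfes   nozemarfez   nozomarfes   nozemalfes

nozemarfes

Rakai: *nozimalfid > nozemalfed > nozemarfed > nozemarfez > nozemarfes  (by vowel merger, unconditioned shift, unconditioned shift, final devoicing)
Among the options, 'nozemarfes' alone shows every Rakai change applied in order.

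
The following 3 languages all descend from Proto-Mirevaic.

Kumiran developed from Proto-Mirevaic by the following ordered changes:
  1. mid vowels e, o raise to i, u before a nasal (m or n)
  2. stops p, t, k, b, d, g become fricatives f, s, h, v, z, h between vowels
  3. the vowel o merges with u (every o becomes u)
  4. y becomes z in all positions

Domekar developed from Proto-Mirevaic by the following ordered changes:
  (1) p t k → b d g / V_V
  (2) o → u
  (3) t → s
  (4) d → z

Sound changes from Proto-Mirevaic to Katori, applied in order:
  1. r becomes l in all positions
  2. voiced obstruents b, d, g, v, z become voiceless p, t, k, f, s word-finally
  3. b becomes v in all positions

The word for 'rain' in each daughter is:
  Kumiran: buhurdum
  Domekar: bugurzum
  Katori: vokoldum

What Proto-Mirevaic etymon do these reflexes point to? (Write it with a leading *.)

*bokordum

Position 4: Kumiran has u, Domekar has u, Katori has o. Katori preserves o here (none of its changes turn any other segment into o), so the proto-segment is *o.
Position 1: Kumiran has b, Domekar has b, Katori has v. Kumiran preserves b here (none of its changes turn any other segment into b), so the proto-segment is *b.
Position 3: Kumiran has h, Domekar has g, Katori has k. Taking the neighbouring segments as reconstructed: Kumiran h could go back to *k or *g or *h; Domekar g could go back to *k or *g; Katori k can only go back to *k — the one source consistent with every daughter is *k.
Verify the candidate proto-form against each daughter:
Kumiran: *bokordum > bohordum > buhurdum  (by intervocalic lenition, vowel merger)
Domekar: start from *bokordum.
  rule 1 (intervocalic voicing): bokordum → bogordum
  rule 2 (vowel merger): bogordum → bugurdum
  rule 3: no change — bugurdum
  rule 4 (unconditioned shift): bugurdum → bugurzum
  ⇒ Domekar bugurzum
Katori: start from *bokordum.
  rule 1 (unconditioned shift): bokordum → bokoldum
  rule 2: no change — bokoldum
  rule 3 (unconditioned shift): bokoldum → vokoldum
  ⇒ Katori vokoldum
Only *bokordum yields all of Kumiran buhurdum, Domekar bugurzum, Katori vokoldum.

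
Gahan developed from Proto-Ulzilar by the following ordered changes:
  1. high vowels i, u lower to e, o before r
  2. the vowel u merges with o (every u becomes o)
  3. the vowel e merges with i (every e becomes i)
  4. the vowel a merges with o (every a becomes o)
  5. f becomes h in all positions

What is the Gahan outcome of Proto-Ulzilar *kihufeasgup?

Gahan: start from *kihufeasgup.
  rule 1: no change — kihufeasgup
  rule 2 (vowel merger): kihufeasgup → kihofeasgop
  rule 3 (vowel merger): kihofeasgop → kihofiasgop
  rule 4 (vowel merger): kihofiasgop → kihofiosgop
  rule 5 (unconditioned shift): kihofiosgop → kihohiosgop
  ⇒ Gahan kihohiosgop

kihohiosgop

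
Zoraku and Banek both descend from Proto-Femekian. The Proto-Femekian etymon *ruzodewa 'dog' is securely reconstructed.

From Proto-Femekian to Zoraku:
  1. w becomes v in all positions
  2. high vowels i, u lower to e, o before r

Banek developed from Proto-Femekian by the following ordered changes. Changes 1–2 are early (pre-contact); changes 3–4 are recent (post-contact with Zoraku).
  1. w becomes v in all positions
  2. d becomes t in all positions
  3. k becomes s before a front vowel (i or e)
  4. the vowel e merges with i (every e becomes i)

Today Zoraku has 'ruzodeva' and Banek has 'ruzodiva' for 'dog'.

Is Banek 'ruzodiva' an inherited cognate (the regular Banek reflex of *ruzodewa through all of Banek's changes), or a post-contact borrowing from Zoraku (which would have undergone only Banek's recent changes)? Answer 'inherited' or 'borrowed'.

If inherited, *ruzodewa would pass through all of Banek's changes:
Banek: *ruzodewa
  ruzodewa → ruzodeva   [unconditioned shift]
  ruzodeva → ruzoteva   [unconditioned shift]
  ruzoteva (rule 3 does not apply)
  ruzoteva → ruzotiva   [vowel merger]
  giving Banek ruzotiva.
If borrowed from Zoraku 'ruzodeva' after the early changes, it would undergo only the recent ones:
  rule 3 (palatalisation): no change (ruzodeva)
  rule 4 (vowel merger): ruzodeva → ruzodiva
  ⇒ as a loan: ruzodiva
Banek 'ruzodiva' matches the loan outcome 'ruzodiva', not the inherited 'ruzotiva' — it skipped the early Banek changes, so it was borrowed from Zoraku.

borrowed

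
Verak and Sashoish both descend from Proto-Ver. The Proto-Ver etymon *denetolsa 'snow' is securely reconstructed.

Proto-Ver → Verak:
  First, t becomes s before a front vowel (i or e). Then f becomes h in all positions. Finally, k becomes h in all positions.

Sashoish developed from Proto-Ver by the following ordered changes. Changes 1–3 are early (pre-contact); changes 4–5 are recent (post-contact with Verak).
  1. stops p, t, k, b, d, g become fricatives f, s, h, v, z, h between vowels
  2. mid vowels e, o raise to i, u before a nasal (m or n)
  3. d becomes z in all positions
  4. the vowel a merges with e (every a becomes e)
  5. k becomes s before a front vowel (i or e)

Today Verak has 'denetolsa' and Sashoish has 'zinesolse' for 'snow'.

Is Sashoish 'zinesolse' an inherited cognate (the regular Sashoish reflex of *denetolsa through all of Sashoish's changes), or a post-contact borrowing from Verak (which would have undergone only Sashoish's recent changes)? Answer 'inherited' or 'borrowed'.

inherited

If inherited, *denetolsa would pass through all of Sashoish's changes:
Sashoish: start from *denetolsa.
  rule 1 (intervocalic lenition): denetolsa → denesolsa
  rule 2 (pre-nasal raising): denesolsa → dinesolsa
  rule 3 (unconditioned shift): dinesolsa → zinesolsa
  rule 4 (vowel merger): zinesolsa → zinesolse
  rule 5: no change — zinesolse
  ⇒ Sashoish zinesolse
If borrowed from Verak 'denetolsa' after the early changes, it would undergo only the recent ones:
  rule 4 (vowel merger): denetolsa → denetolse
  rule 5 (palatalisation): no change (denetolse)
  ⇒ as a loan: denetolse
Sashoish 'zinesolse' matches the inherited outcome exactly, so it is an inherited cognate, not a loan.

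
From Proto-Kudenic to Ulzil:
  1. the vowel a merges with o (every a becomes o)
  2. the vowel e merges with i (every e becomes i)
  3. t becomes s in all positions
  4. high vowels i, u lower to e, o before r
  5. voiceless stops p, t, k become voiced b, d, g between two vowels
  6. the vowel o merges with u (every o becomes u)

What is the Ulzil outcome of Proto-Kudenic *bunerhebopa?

Ulzil: start from *bunerhebopa.
  rule 1 (vowel merger): bunerhebopa → bunerhebopo
  rule 2 (vowel merger): bunerhebopo → bunirhibopo
  rule 3: no change — bunirhibopo
  rule 4 (pre-rhotic lowering): bunirhibopo → bunerhibopo
  rule 5 (intervocalic voicing): bunerhibopo → bunerhibobo
  rule 6 (vowel merger): bunerhibobo → bunerhibubu
  ⇒ Ulzil bunerhibubu

bunerhibubu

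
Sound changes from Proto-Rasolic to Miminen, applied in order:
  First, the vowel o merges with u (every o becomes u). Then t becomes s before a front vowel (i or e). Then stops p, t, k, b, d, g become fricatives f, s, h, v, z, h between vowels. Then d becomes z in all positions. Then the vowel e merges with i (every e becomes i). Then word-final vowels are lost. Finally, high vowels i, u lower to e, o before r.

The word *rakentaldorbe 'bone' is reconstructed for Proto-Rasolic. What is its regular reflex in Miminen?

Miminen: start from *rakentaldorbe.
  rule 1 (vowel merger): rakentaldorbe → rakentaldurbe
  rule 2: no change — rakentaldurbe
  rule 3 (intervocalic lenition): rakentaldurbe → rahentaldurbe
  rule 4 (unconditioned shift): rahentaldurbe → rahentalzurbe
  rule 5 (vowel merger): rahentalzurbe → rahintalzurbi
  rule 6 (apocope): rahintalzurbi → rahintalzurb
  rule 7 (pre-rhotic lowering): rahintalzurb → rahintalzorb
  ⇒ Miminen rahintalzorb

rahintalzorb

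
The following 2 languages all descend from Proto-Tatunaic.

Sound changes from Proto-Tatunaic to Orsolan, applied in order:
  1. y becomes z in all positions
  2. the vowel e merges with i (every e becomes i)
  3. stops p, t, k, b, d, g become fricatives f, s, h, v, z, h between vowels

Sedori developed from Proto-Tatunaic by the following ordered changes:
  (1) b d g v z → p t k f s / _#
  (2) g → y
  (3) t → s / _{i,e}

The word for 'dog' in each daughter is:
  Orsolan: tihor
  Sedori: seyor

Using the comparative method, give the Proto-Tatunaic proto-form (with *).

*tegor

Position 3: Orsolan has h, Sedori has y. Taking the neighbouring segments as reconstructed: Orsolan h could go back to *k or *g or *h; Sedori y could go back to *g or *y — the one source consistent with every daughter is *g.
Position 1: Orsolan has t, Sedori has s. Orsolan preserves t here (none of its changes turn any other segment into t), so the proto-segment is *t.
Position 2: Orsolan has i, Sedori has e. Sedori preserves e here (none of its changes turn any other segment into e), so the proto-segment is *e.
Verify the candidate proto-form against each daughter:
Orsolan: *tegor
  tegor (rule 1 does not apply)
  tegor → tigor   [vowel merger]
  tigor → tihor   [intervocalic lenition]
  giving Orsolan tihor.
Sedori: *tegor > teyor > seyor  (by unconditioned shift, palatalisation)
Only *tegor yields all of Orsolan tihor, Sedori seyor.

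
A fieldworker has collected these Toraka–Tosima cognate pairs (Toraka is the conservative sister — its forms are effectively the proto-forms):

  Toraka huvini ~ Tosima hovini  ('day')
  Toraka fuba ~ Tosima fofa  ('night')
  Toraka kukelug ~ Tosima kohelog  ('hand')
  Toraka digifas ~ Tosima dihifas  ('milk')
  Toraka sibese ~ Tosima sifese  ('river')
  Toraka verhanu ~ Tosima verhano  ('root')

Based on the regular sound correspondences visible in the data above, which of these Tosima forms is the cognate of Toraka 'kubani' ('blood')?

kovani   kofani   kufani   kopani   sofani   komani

kofani

fuba ~ fofa — Toraka u corresponds to Tosima o after a consonant, before a labial obstruent.
fuba ~ fofa — Toraka b corresponds to Tosima f between vowels (before a back vowel).
Applying these to Toraka 'kubani':
  kubani → kobani   (u→o after a consonant, before a labial obstruent)
  kobani → kofani   (b→f between vowels (before a back vowel))
So the Tosima cognate is 'kofani'.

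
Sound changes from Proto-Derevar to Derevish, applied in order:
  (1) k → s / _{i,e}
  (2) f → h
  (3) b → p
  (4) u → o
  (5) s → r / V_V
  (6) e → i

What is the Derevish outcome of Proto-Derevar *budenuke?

podinori

Derevish: *budenuke > budenuse > pudenuse > podenose > podenore > podinori  (by palatalisation, unconditioned shift, vowel merger, rhotacism, vowel merger)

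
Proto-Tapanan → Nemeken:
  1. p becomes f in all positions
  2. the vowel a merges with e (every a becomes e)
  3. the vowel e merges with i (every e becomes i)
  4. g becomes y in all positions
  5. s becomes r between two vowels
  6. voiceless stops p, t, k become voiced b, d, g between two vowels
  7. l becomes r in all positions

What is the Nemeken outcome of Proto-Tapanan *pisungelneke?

firunyirnigi

Nemeken: *pisungelneke
  pisungelneke → fisungelneke   [unconditioned shift]
  fisungelneke (rule 2 does not apply)
  fisungelneke → fisungilniki   [vowel merger]
  fisungilniki → fisunyilniki   [unconditioned shift]
  fisunyilniki → firunyilniki   [rhotacism]
  firunyilniki → firunyilnigi   [intervocalic voicing]
  firunyilnigi → firunyirnigi   [unconditioned shift]
  giving Nemeken firunyirnigi.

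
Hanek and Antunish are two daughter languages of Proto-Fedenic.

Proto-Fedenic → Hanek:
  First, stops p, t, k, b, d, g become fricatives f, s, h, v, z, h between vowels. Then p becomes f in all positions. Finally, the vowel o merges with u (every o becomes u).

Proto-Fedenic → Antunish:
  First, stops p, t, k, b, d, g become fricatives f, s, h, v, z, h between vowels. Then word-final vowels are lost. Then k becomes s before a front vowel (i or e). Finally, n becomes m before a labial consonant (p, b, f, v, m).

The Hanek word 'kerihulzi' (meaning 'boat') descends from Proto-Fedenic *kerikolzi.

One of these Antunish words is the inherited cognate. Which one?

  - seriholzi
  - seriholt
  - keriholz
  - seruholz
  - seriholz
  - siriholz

seriholz

Antunish: start from *kerikolzi.
  rule 1 (intervocalic lenition): kerikolzi → keriholzi
  rule 2 (apocope): keriholzi → keriholz
  rule 3 (palatalisation): keriholz → seriholz
  rule 4: no change — seriholz
  ⇒ Antunish seriholz
The other candidates each miss or misapply at least one Antunish change.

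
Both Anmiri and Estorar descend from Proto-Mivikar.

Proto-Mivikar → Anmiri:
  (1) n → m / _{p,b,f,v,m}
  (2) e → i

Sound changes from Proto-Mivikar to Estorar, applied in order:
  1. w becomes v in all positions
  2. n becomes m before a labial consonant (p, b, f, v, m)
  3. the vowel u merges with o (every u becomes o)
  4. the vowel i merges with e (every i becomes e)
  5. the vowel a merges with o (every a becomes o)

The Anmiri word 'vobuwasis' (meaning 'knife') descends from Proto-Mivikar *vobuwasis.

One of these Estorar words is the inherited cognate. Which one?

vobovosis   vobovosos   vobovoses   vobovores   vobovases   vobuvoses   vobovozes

vobovoses

Estorar: *vobuwasis > vobuvasis > vobovasis > vobovases > vobovoses  (by unconditioned shift, vowel merger, vowel merger, vowel merger)
Only 'vobovoses' matches the regular Estorar development of *vobuwasis.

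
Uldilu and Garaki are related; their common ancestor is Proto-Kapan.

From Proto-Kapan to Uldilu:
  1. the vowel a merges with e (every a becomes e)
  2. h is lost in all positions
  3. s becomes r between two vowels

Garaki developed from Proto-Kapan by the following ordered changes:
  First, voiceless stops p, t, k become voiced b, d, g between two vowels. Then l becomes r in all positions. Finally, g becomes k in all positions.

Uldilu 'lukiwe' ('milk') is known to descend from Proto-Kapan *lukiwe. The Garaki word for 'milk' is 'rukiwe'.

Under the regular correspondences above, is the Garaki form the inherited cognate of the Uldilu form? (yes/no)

Derive the expected Garaki reflex of *lukiwe:
Garaki: *lukiwe > lugiwe > rugiwe > rukiwe  (by intervocalic voicing, unconditioned shift, unconditioned shift)
Garaki 'rukiwe' matches the regular reflex exactly, so the pair is cognate.

yes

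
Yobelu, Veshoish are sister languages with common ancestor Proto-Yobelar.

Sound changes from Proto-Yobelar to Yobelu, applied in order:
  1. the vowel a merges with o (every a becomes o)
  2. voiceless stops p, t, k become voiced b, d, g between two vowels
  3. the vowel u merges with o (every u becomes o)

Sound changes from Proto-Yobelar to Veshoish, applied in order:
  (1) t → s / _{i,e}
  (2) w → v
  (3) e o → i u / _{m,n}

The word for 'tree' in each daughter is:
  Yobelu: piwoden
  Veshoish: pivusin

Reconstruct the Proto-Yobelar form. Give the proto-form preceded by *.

Position 4: Yobelu has o, Veshoish has u. Taking the neighbouring segments as reconstructed: Yobelu o could go back to *a or *o or *u; Veshoish u can only go back to *u — the one source consistent with every daughter is *u.
Position 6: Yobelu has e, Veshoish has i. Yobelu preserves e here (none of its changes turn any other segment into e), so the proto-segment is *e.
Position 5: Yobelu has d, Veshoish has s. Taking the neighbouring segments as reconstructed: Yobelu d could go back to *t or *d; Veshoish s could go back to *t or *s — the one source consistent with every daughter is *t.
Verify the candidate proto-form against each daughter:
Yobelu: start from *piwuten.
  rule 1: no change — piwuten
  rule 2 (intervocalic voicing): piwuten → piwuden
  rule 3 (vowel merger): piwuden → piwoden
  ⇒ Yobelu piwoden
Veshoish: start from *piwuten.
  rule 1 (palatalisation): piwuten → piwusen
  rule 2 (unconditioned shift): piwusen → pivusen
  rule 3 (pre-nasal raising): pivusen → pivusin
  ⇒ Veshoish pivusin
Only *piwuten yields all of Yobelu piwoden, Veshoish pivusin.

*piwuten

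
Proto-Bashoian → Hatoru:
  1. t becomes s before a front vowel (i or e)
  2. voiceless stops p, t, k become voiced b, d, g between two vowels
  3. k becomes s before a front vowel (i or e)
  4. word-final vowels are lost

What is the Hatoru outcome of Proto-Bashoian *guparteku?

gubarseg

Hatoru: *guparteku
  guparteku → guparseku   [palatalisation]
  guparseku → gubarsegu   [intervocalic voicing]
  gubarsegu (rule 3 does not apply)
  gubarsegu → gubarseg   [apocope]
  giving Hatoru gubarseg.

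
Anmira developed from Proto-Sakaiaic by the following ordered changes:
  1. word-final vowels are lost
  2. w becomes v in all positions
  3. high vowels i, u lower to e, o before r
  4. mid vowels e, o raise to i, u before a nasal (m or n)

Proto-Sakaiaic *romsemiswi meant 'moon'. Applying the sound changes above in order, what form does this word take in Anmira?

rumsimisv

Anmira: start from *romsemiswi.
  rule 1 (apocope): romsemiswi → romsemisw
  rule 2 (unconditioned shift): romsemisw → romsemisv
  rule 3: no change — romsemisv
  rule 4 (pre-nasal raising): romsemisv → rumsimisv
  ⇒ Anmira rumsimisv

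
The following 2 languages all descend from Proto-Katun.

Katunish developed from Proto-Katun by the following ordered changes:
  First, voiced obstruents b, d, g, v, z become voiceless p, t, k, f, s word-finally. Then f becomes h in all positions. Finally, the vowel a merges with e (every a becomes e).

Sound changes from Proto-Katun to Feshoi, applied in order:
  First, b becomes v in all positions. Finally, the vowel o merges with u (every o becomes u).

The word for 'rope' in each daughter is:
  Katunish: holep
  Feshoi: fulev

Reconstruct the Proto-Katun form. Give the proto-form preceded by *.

*foleb

Position 5: Katunish has p, Feshoi has v. Taking the neighbouring segments as reconstructed: Katunish p could go back to *p or *b; Feshoi v could go back to *b or *v — the one source consistent with every daughter is *b.
Position 1: Katunish has h, Feshoi has f. Feshoi preserves f here (none of its changes turn any other segment into f), so the proto-segment is *f.
Verify the candidate proto-form against each daughter:
Katunish: *foleb > folep > holep  (by final devoicing, unconditioned shift)
Feshoi: start from *foleb.
  rule 1 (unconditioned shift): foleb → folev
  rule 2 (vowel merger): folev → fulev
  ⇒ Feshoi fulev
Only *foleb yields all of Katunish holep, Feshoi fulev.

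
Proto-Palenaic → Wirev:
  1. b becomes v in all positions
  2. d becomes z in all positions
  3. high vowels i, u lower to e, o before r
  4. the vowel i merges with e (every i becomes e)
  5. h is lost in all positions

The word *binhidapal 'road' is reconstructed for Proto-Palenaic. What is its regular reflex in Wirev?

venezapal

Wirev: *binhidapal
  binhidapal → vinhidapal   [unconditioned shift]
  vinhidapal → vinhizapal   [unconditioned shift]
  vinhizapal (rule 3 does not apply)
  vinhizapal → venhezapal   [vowel merger]
  venhezapal → venezapal   [h-loss]
  giving Wirev venezapal.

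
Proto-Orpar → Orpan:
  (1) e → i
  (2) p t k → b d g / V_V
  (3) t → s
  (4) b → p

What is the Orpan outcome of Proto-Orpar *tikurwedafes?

sigurwidafis

Orpan: *tikurwedafes > tikurwidafis > tigurwidafis > sigurwidafis  (by vowel merger, intervocalic voicing, unconditioned shift)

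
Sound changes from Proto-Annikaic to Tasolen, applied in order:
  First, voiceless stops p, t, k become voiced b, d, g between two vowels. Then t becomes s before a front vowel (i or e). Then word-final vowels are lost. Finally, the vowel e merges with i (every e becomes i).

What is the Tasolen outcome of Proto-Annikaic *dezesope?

dizisob

Tasolen: *dezesope > dezesobe > dezesob > dizisob  (by intervocalic voicing, apocope, vowel merger)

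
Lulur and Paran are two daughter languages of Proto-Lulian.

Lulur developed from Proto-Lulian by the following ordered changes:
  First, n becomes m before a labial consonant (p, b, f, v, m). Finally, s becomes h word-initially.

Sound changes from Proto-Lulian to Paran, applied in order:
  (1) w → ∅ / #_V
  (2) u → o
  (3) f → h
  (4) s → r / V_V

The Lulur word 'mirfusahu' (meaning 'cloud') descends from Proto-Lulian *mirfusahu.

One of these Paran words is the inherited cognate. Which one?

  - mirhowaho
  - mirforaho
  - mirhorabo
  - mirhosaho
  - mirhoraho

mirhoraho

Paran: *mirfusahu > mirfosaho > mirhosaho > mirhoraho  (by vowel merger, unconditioned shift, rhotacism)
The other candidates each miss or misapply at least one Paran change.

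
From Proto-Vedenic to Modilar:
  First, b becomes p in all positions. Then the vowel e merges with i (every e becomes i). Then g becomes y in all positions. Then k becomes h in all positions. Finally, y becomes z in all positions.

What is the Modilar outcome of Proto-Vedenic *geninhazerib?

zininhazirip

Modilar: start from *geninhazerib.
  rule 1 (unconditioned shift): geninhazerib → geninhazerip
  rule 2 (vowel merger): geninhazerip → gininhazirip
  rule 3 (unconditioned shift): gininhazirip → yininhazirip
  rule 4: no change — yininhazirip
  rule 5 (unconditioned shift): yininhazirip → zininhazirip
  ⇒ Modilar zininhazirip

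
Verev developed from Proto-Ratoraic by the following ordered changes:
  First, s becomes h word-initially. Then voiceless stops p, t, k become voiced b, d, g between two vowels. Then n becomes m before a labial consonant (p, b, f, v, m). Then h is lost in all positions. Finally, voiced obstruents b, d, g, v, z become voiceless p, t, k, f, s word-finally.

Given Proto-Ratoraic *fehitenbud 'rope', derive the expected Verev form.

feidembut

Verev: start from *fehitenbud.
  rule 1: no change — fehitenbud
  rule 2 (intervocalic voicing): fehitenbud → fehidenbud
  rule 3 (nasal place assimilation): fehidenbud → fehidembud
  rule 4 (h-loss): fehidembud → feidembud
  rule 5 (final devoicing): feidembud → feidembut
  ⇒ Verev feidembut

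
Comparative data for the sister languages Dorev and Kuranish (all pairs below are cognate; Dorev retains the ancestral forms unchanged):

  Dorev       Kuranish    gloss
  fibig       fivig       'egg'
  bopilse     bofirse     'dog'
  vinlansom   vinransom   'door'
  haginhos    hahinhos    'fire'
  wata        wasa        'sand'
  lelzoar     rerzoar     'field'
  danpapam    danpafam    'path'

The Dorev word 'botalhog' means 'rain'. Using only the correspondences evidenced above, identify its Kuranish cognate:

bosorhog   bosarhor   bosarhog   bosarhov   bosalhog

wata ~ wasa — Dorev t corresponds to Kuranish s between vowels (before a back vowel).
bopilse ~ bofirse, lelzoar ~ rerzoar — Dorev l corresponds to Kuranish r after a vowel, before a consonant other than r, m, n, p, b, f, v.
Applying these to Dorev 'botalhog':
  botalhog → bosalhog   (t→s between vowels (before a back vowel))
  bosalhog → bosarhog   (l→r after a vowel, before a consonant other than r, m, n, p, b, f, v)
So the Kuranish cognate is 'bosarhog'.

bosarhog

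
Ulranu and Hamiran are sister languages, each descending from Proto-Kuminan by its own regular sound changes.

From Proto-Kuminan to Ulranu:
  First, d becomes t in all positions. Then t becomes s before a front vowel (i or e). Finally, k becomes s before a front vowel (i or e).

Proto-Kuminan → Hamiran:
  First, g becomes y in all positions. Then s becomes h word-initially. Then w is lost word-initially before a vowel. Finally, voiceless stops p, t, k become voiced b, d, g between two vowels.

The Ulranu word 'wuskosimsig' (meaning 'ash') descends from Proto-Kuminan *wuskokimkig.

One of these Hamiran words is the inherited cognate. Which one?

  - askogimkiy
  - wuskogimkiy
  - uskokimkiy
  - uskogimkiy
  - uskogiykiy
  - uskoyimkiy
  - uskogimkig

uskogimkiy

Hamiran: *wuskokimkig
  wuskokimkig → wuskokimkiy   [unconditioned shift]
  wuskokimkiy (rule 2 does not apply)
  wuskokimkiy → uskokimkiy   [glide loss]
  uskokimkiy → uskogimkiy   [intervocalic voicing]
  giving Hamiran uskogimkiy.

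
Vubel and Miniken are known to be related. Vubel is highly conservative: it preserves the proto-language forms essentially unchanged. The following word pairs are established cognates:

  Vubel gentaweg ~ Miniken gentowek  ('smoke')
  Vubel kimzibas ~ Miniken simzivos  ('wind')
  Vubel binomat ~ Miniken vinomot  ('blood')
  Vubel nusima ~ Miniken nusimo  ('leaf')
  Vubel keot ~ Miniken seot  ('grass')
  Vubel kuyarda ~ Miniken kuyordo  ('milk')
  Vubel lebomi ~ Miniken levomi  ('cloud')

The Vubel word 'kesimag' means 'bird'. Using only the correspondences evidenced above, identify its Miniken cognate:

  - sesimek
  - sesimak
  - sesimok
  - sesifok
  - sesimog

sesimok

keot ~ seot — Vubel k corresponds to Miniken s word-initially before a front vowel.
gentaweg ~ gentowek, kimzibas ~ simzivos — Vubel a corresponds to Miniken o after a consonant, before a consonant other than r, m, n, p, b, f, v.
gentaweg ~ gentowek — Vubel g corresponds to Miniken k word-finally.
Applying these to Vubel 'kesimag':
  kesimag → sesimag   (k→s word-initially before a front vowel)
  sesimag → sesimog   (a→o after a consonant, before a consonant other than r, m, n, p, b, f, v)
  sesimog → sesimok   (g→k word-finally)
So the Miniken cognate is 'sesimok'.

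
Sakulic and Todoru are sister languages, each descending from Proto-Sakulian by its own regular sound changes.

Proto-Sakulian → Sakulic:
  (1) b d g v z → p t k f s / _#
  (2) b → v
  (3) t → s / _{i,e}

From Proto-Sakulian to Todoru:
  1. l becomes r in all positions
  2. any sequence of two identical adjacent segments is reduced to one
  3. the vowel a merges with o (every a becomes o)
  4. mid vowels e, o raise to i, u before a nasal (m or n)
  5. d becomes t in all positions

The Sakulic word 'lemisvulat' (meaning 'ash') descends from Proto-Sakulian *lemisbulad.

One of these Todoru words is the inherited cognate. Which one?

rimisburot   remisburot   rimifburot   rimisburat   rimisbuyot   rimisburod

Todoru: *lemisbulad
  lemisbulad → remisburad   [unconditioned shift]
  remisburad (rule 2 does not apply)
  remisburad → remisburod   [vowel merger]
  remisburod → rimisburod   [pre-nasal raising]
  rimisburod → rimisburot   [unconditioned shift]
  giving Todoru rimisburot.
Among the options, 'rimisburot' alone shows every Todoru change applied in order.

rimisburot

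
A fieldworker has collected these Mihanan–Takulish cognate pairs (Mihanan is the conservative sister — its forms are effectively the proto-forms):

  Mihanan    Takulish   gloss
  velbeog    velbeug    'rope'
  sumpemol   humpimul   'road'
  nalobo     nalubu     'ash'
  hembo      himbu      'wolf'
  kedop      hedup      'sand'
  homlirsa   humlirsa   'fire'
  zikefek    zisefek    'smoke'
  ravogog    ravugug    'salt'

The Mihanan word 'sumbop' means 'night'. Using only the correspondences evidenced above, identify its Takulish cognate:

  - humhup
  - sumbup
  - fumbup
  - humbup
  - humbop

humbup

sumpemol ~ humpimul — Mihanan s corresponds to Takulish h word-initially before a back vowel.
kedop ~ hedup — Mihanan o corresponds to Takulish u after a consonant, before a labial obstruent.
Applying these to Mihanan 'sumbop':
  sumbop → humbop   (s→h word-initially before a back vowel)
  humbop → humbup   (o→u after a consonant, before a labial obstruent)
So the Takulish cognate is 'humbup'.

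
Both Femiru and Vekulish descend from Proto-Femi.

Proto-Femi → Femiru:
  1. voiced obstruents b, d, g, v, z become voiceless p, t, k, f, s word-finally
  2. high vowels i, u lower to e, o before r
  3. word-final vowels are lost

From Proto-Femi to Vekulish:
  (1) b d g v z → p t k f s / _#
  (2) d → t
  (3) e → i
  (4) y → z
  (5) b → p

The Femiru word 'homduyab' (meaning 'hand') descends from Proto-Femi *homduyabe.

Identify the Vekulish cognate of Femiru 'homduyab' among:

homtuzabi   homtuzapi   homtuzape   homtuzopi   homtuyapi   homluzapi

Vekulish: *homduyabe > homtuyabe > homtuyabi > homtuzabi > homtuzapi  (by unconditioned shift, vowel merger, unconditioned shift, unconditioned shift)
Only 'homtuzapi' matches the regular Vekulish development of *homduyabe.

homtuzapi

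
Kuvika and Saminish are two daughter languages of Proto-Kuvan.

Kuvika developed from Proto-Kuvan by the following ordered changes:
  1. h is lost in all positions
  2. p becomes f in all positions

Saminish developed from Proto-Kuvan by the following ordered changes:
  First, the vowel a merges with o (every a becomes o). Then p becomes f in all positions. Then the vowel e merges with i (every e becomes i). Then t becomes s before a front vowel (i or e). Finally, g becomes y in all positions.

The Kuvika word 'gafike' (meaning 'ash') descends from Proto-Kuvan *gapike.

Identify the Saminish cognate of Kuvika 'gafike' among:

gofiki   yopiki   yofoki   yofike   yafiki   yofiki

yofiki

Saminish: *gapike
  gapike → gopike   [vowel merger]
  gopike → gofike   [unconditioned shift]
  gofike → gofiki   [vowel merger]
  gofiki (rule 4 does not apply)
  gofiki → yofiki   [unconditioned shift]
  giving Saminish yofiki.
The other candidates each miss or misapply at least one Saminish change.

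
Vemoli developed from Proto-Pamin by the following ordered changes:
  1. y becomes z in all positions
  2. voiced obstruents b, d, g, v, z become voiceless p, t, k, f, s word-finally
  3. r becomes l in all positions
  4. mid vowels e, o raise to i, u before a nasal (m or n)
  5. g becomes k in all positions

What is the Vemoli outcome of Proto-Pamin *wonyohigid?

Vemoli: *wonyohigid > wonzohigid > wonzohigit > wunzohigit > wunzohikit  (by unconditioned shift, final devoicing, pre-nasal raising, unconditioned shift)

wunzohikit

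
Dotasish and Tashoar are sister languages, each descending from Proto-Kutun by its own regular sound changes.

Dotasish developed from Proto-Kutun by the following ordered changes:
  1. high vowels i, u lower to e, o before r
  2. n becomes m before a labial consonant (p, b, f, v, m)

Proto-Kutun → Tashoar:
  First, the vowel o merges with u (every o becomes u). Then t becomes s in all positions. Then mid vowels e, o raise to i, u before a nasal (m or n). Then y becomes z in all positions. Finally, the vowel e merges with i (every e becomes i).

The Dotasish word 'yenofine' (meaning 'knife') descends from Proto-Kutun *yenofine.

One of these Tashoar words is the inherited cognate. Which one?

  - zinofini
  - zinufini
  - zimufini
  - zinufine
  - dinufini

zinufini

Tashoar: *yenofine
  yenofine → yenufine   [vowel merger]
  yenufine (rule 2 does not apply)
  yenufine → yinufine   [pre-nasal raising]
  yinufine → zinufine   [unconditioned shift]
  zinufine → zinufini   [vowel merger]
  giving Tashoar zinufini.
Among the options, 'zinufini' alone shows every Tashoar change applied in order.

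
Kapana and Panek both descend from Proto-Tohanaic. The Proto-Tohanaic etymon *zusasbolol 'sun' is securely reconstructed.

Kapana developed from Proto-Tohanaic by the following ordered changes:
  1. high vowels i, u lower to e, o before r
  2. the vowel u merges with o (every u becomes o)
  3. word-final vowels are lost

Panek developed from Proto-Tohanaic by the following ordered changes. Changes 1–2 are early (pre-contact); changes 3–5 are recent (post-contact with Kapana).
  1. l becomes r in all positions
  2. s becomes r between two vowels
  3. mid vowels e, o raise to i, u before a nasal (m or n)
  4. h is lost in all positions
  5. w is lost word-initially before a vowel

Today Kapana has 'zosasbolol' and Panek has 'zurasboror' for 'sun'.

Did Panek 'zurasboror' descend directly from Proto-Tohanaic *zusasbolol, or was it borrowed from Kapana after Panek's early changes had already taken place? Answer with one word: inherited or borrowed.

inherited

If inherited, *zusasbolol would pass through all of Panek's changes:
Panek: *zusasbolol > zusasboror > zurasboror  (by unconditioned shift, rhotacism)
If borrowed from Kapana 'zosasbolol' after the early changes, it would undergo only the recent ones:
  rule 3 (pre-nasal raising): no change (zosasbolol)
  rule 4 (h-loss): no change (zosasbolol)
  rule 5 (glide loss): no change (zosasbolol)
  ⇒ as a loan: zosasbolol
Panek 'zurasboror' matches the inherited outcome exactly, so it is an inherited cognate, not a loan.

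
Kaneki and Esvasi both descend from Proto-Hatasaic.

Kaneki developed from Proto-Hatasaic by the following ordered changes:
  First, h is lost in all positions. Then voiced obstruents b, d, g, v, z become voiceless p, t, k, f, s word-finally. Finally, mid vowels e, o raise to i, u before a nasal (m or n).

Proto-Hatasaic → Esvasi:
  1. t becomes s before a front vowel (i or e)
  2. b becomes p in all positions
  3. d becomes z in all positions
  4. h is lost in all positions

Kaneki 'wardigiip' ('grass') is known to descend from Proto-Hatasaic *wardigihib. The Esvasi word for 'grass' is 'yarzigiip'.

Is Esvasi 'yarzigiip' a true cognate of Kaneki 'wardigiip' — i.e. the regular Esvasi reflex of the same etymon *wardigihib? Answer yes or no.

no

Derive the expected Esvasi reflex of *wardigihib:
Esvasi: *wardigihib > wardigihip > warzigihip > warzigiip  (by unconditioned shift, unconditioned shift, h-loss)
The regular Esvasi reflex would be 'warzigiip', but the attested form is 'yarzigiip'. The correspondence is irregular, so they are not cognates (the Esvasi form has a different source).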